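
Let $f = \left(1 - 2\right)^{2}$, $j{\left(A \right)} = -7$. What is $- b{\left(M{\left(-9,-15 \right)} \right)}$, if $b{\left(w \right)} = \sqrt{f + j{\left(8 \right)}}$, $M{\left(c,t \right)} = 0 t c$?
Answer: $- i \sqrt{6} \approx - 2.4495 i$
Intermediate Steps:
$f = 1$ ($f = \left(-1\right)^{2} = 1$)
$M{\left(c,t \right)} = 0$ ($M{\left(c,t \right)} = 0 c = 0$)
$b{\left(w \right)} = i \sqrt{6}$ ($b{\left(w \right)} = \sqrt{1 - 7} = \sqrt{-6} = i \sqrt{6}$)
$- b{\left(M{\left(-9,-15 \right)} \right)} = - i \sqrt{6}$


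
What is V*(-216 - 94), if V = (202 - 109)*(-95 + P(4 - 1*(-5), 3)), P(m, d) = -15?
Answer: 3171300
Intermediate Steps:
V = -10230 (V = (202 - 109)*(-95 - 15) = 93*(-110) = -10230)
V*(-216 - 94) = -10230*(-216 - 94) = -10230*(-310) = 3171300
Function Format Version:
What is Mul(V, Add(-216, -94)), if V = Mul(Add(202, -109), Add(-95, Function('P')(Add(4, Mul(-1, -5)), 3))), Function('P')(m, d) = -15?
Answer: 3171300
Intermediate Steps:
V = -10230 (V = Mul(Add(202, -109), Add(-95, -15)) = Mul(93, -110) = -10230)
Mul(V, Add(-216, -94)) = Mul(-10230, Add(-216, -94)) = Mul(-10230, -310) = 3171300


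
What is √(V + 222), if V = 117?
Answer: √339 ≈ 18.412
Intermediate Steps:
√(V + 222) = √(117 + 222) = √339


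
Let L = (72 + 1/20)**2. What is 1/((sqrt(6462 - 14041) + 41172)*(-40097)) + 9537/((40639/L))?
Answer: 1346038539685749207230667/1104894354629370491600 + I*sqrt(7579)/67970075212811 ≈ 1218.3 + 1.2808e-12*I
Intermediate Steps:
L = 2076481/400 (L = (72 + 1/20)**2 = (1441/20)**2 = 2076481/400 ≈ 5191.2)
1/((sqrt(6462 - 14041) + 41172)*(-40097)) + 9537/((40639/L)) = 1/((sqrt(6462 - 14041) + 41172)*(-40097)) + 9537/((40639/(2076481/400))) = -1/40097/(sqrt(-7579) + 41172) + 9537/((40639*(400/2076481))) = -1/40097/(I*sqrt(7579) + 41172) + 9537/(16255600/2076481) = -1/40097/(41172 + I*sqrt(7579)) + 9537*(2076481/16255600) = -1/(40097*(41172 + I*sqrt(7579))) + 19803399297/16255600 = 19803399297/16255600 - 1/(40097*(41172 + I*sqrt(7579)))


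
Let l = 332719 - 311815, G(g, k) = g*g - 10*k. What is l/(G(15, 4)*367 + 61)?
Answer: 1742/5663 ≈ 0.30761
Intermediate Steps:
G(g, k) = g² - 10*k
l = 20904
l/(G(15, 4)*367 + 61) = 20904/((15² - 10*4)*367 + 61) = 20904/((225 - 40)*367 + 61) = 20904/(185*367 + 61) = 20904/(67895 + 61) = 20904/67956 = 20904*(1/67956) = 1742/5663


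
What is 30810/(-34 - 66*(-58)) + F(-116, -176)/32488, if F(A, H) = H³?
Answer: -1230192679/7703717 ≈ -159.69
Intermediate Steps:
30810/(-34 - 66*(-58)) + F(-116, -176)/32488 = 30810/(-34 - 66*(-58)) + (-176)³/32488 = 30810/(-34 + 3828) - 5451776*1/32488 = 30810/3794 - 681472/4061 = 30810*(1/3794) - 681472/4061 = 15405/1897 - 681472/4061 = -1230192679/7703717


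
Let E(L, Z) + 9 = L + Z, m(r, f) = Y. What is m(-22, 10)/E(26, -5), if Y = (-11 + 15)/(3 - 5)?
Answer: -1/6 ≈ -0.16667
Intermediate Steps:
Y = -2 (Y = 4/(-2) = 4*(-1/2) = -2)
m(r, f) = -2
E(L, Z) = -9 + L + Z (E(L, Z) = -9 + (L + Z) = -9 + L + Z)
m(-22, 10)/E(26, -5) = -2/(-9 + 26 - 5) = -2/12 = -2*1/12 = -1/6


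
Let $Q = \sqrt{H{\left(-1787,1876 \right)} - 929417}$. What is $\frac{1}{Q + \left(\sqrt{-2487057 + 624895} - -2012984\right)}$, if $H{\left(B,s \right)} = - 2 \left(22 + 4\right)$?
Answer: $\frac{1}{2012984 + i \sqrt{929469} + i \sqrt{1862162}} \approx 4.9677 \cdot 10^{-7} - 5.75 \cdot 10^{-10} i$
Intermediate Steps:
$H{\left(B,s \right)} = -52$ ($H{\left(B,s \right)} = \left(-2\right) 26 = -52$)
$Q = i \sqrt{929469}$ ($Q = \sqrt{-52 - 929417} = \sqrt{-929469} = i \sqrt{929469} \approx 964.09 i$)
$\frac{1}{Q + \left(\sqrt{-2487057 + 624895} - -2012984\right)} = \frac{1}{i \sqrt{929469} + \left(\sqrt{-2487057 + 624895} - -2012984\right)} = \frac{1}{i \sqrt{929469} + \left(\sqrt{-1862162} + 2012984\right)} = \frac{1}{i \sqrt{929469} + \left(i \sqrt{1862162} + 2012984\right)} = \frac{1}{i \sqrt{929469} + \left(2012984 + i \sqrt{1862162}\right)} = \frac{1}{2012984 + i \sqrt{929469} + i \sqrt{1862162}}$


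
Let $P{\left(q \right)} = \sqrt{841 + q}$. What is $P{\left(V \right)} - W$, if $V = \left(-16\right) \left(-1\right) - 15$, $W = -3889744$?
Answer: $3889744 + \sqrt{842} \approx 3.8898 \cdot 10^{6}$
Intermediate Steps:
$V = 1$ ($V = 16 - 15 = 1$)
$P{\left(V \right)} - W = \sqrt{841 + 1} - -3889744 = \sqrt{842} + 3889744 = 3889744 + \sqrt{842}$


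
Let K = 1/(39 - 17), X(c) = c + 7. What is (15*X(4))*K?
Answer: 15/2 ≈ 7.5000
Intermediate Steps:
X(c) = 7 + c
K = 1/22 ≈ 0.045455
(15*X(4))*K = (15*(7 + 4))*(1/22) = (15*11)*(1/22) = 165*(1/22) = 15/2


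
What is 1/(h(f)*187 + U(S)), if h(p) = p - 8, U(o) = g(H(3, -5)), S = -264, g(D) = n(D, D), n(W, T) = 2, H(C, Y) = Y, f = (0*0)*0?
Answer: -1/1494 ≈ -0.00066934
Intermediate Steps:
f = 0 (f = 0*0 = 0)
g(D) = 2
U(o) = 2
h(p) = -8 + p
1/(h(f)*187 + U(S)) = 1/((-8 + 0)*187 + 2) = 1/(-8*187 + 2) = 1/(-1496 + 2) = 1/(-1494) = -1/1494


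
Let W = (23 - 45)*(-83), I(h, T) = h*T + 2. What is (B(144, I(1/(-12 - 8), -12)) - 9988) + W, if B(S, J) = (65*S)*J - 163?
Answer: 16011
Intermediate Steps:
I(h, T) = 2 + T*h (I(h, T) = T*h + 2 = 2 + T*h)
B(S, J) = -163 + 65*J*S (B(S, J) = 65*J*S - 163 = -163 + 65*J*S)
W = 1826 (W = -22*(-83) = 1826)
(B(144, I(1/(-12 - 8), -12)) - 9988) + W = ((-163 + 65*(2 - 12/(-12 - 8))*144) - 9988) + 1826 = ((-163 + 65*(2 - 12/(-20))*144) - 9988) + 1826 = ((-163 + 65*(2 - 12*(-1/20))*144) - 9988) + 1826 = ((-163 + 65*(2 + 3/5)*144) - 9988) + 1826 = ((-163 + 65*(13/5)*144) - 9988) + 1826 = ((-163 + 24336) - 9988) + 1826 = (24173 - 9988) + 1826 = 14185 + 1826 = 16011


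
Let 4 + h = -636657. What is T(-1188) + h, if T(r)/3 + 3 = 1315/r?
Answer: -252122635/396 ≈ -6.3667e+5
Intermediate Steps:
h = -636661 (h = -4 - 636657 = -636661)
T(r) = -9 + 3945/r (T(r) = -9 + 3*(1315/r) = -9 + 3945/r)
T(-1188) + h = (-9 + 3945/(-1188)) - 636661 = (-9 + 3945*(-1/1188)) - 636661 = (-9 - 1315/396) - 636661 = -4879/396 - 636661 = -252122635/396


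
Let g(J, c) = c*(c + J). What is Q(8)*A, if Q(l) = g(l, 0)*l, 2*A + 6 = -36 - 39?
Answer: 0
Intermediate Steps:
g(J, c) = c*(J + c)
A = -81/2 (A = -3 + (-36 - 39)/2 = -3 + (½)*(-75) = -3 - 75/2 = -81/2 ≈ -40.500)
Q(l) = 0 (Q(l) = (0*(l + 0))*l = (0*l)*l = 0*l = 0)
Q(8)*A = 0*(-81/2) = 0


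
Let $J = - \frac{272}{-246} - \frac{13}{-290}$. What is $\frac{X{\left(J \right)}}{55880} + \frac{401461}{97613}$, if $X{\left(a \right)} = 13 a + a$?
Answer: $\frac{400132023107149}{97283048537400} \approx 4.1131$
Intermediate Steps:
$J = \frac{41039}{35670}$ ($J = \left(-272\right) \left(- \frac{1}{246}\right) - - \frac{13}{290} = \frac{136}{123} + \frac{13}{290} = \frac{41039}{35670} \approx 1.1505$)
$X{\left(a \right)} = 14 a$
$\frac{X{\left(J \right)}}{55880} + \frac{401461}{97613} = \frac{14 \cdot \frac{41039}{35670}}{55880} + \frac{401461}{97613} = \frac{287273}{17835} \cdot \frac{1}{55880} + 401461 \cdot \frac{1}{97613} = \frac{287273}{996619800} + \frac{401461}{97613} = \frac{400132023107149}{97283048537400}$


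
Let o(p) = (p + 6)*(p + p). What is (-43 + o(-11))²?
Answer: 4489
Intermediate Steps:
o(p) = 2*p*(6 + p) (o(p) = (6 + p)*(2*p) = 2*p*(6 + p))
(-43 + o(-11))² = (-43 + 2*(-11)*(6 - 11))² = (-43 + 2*(-11)*(-5))² = (-43 + 110)² = 67² = 4489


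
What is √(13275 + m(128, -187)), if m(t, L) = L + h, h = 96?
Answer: 8*√206 ≈ 114.82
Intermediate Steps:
m(t, L) = 96 + L (m(t, L) = L + 96 = 96 + L)
√(13275 + m(128, -187)) = √(13275 + (96 - 187)) = √(13275 - 91) = √13184 = 8*√206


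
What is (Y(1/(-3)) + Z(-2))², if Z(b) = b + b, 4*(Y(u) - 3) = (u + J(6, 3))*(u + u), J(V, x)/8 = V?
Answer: 25921/324 ≈ 80.003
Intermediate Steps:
J(V, x) = 8*V
Y(u) = 3 + u*(48 + u)/2 (Y(u) = 3 + ((u + 8*6)*(u + u))/4 = 3 + ((u + 48)*(2*u))/4 = 3 + ((48 + u)*(2*u))/4 = 3 + (2*u*(48 + u))/4 = 3 + u*(48 + u)/2)
Z(b) = 2*b
(Y(1/(-3)) + Z(-2))² = ((3 + (1/(-3))²/2 + 24/(-3)) + 2*(-2))² = ((3 + (-⅓)²/2 + 24*(-⅓)) - 4)² = ((3 + (½)*(⅑) - 8) - 4)² = ((3 + 1/18 - 8) - 4)² = (-89/18 - 4)² = (-161/18)² = 25921/324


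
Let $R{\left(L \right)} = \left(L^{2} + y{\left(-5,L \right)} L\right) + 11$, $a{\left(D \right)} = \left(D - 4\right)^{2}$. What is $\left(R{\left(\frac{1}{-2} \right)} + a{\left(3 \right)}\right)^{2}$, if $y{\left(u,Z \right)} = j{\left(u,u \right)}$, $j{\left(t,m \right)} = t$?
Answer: $\frac{3481}{16} \approx 217.56$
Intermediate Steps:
$y{\left(u,Z \right)} = u$
$a{\left(D \right)} = \left(-4 + D\right)^{2}$
$R{\left(L \right)} = 11 + L^{2} - 5 L$ ($R{\left(L \right)} = \left(L^{2} - 5 L\right) + 11 = 11 + L^{2} - 5 L$)
$\left(R{\left(\frac{1}{-2} \right)} + a{\left(3 \right)}\right)^{2} = \left(\left(11 + \left(\frac{1}{-2}\right)^{2} - \frac{5}{-2}\right) + \left(-4 + 3\right)^{2}\right)^{2} = \left(\left(11 + \left(- \frac{1}{2}\right)^{2} - - \frac{5}{2}\right) + \left(-1\right)^{2}\right)^{2} = \left(\left(11 + \frac{1}{4} + \frac{5}{2}\right) + 1\right)^{2} = \left(\frac{55}{4} + 1\right)^{2} = \left(\frac{59}{4}\right)^{2} = \frac{3481}{16}$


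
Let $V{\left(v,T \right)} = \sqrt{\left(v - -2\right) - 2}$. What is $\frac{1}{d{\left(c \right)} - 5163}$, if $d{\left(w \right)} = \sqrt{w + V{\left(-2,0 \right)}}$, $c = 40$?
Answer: $- \frac{1}{5163 - \sqrt{40 + i \sqrt{2}}} \approx -0.00019392 - 4.2039 \cdot 10^{-9} i$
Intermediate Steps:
$V{\left(v,T \right)} = \sqrt{v}$ ($V{\left(v,T \right)} = \sqrt{\left(v + 2\right) - 2} = \sqrt{\left(2 + v\right) - 2} = \sqrt{v}$)
$d{\left(w \right)} = \sqrt{w + i \sqrt{2}}$ ($d{\left(w \right)} = \sqrt{w + \sqrt{-2}} = \sqrt{w + i \sqrt{2}}$)
$\frac{1}{d{\left(c \right)} - 5163} = \frac{1}{\sqrt{40 + i \sqrt{2}} - 5163} = \frac{1}{-5163 + \sqrt{40 + i \sqrt{2}}}$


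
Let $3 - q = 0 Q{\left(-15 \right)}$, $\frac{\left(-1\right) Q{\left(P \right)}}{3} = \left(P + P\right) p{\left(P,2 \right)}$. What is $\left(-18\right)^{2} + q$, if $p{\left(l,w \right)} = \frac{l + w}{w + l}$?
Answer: $327$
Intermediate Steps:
$p{\left(l,w \right)} = 1$ ($p{\left(l,w \right)} = \frac{l + w}{l + w} = 1$)
$Q{\left(P \right)} = - 6 P$ ($Q{\left(P \right)} = - 3 \left(P + P\right) 1 = - 3 \cdot 2 P 1 = - 3 \cdot 2 P = - 6 P$)
$q = 3$ ($q = 3 - 0 \left(\left(-6\right) \left(-15\right)\right) = 3 - 0 \cdot 90 = 3 - 0 = 3 + 0 = 3$)
$\left(-18\right)^{2} + q = \left(-18\right)^{2} + 3 = 324 + 3 = 327$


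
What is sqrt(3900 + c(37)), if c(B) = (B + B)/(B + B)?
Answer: sqrt(3901) ≈ 62.458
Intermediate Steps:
c(B) = 1 (c(B) = (2*B)/((2*B)) = (2*B)*(1/(2*B)) = 1)
sqrt(3900 + c(37)) = sqrt(3900 + 1) = sqrt(3901)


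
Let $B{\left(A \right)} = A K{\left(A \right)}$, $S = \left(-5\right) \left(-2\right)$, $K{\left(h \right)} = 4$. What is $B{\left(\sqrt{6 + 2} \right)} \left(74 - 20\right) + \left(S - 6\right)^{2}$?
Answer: $16 + 432 \sqrt{2} \approx 626.94$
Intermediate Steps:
$S = 10$
$B{\left(A \right)} = 4 A$ ($B{\left(A \right)} = A 4 = 4 A$)
$B{\left(\sqrt{6 + 2} \right)} \left(74 - 20\right) + \left(S - 6\right)^{2} = 4 \sqrt{6 + 2} \left(74 - 20\right) + \left(10 - 6\right)^{2} = 4 \sqrt{8} \cdot 54 + 4^{2} = 4 \cdot 2 \sqrt{2} \cdot 54 + 16 = 8 \sqrt{2} \cdot 54 + 16 = 432 \sqrt{2} + 16 = 16 + 432 \sqrt{2}$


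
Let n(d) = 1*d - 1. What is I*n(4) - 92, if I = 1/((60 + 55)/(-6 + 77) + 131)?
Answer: -866059/9416 ≈ -91.977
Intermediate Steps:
n(d) = -1 + d (n(d) = d - 1 = -1 + d)
I = 71/9416 (I = 1/(115/71 + 131) = 1/(9416/71) = 71/9416 ≈ 0.0075404)
I*n(4) - 92 = 71*(-1 + 4)/9416 - 92 = (71/9416)*3 - 92 = 213/9416 - 92 = -866059/9416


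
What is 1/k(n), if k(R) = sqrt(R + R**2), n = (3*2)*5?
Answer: sqrt(930)/930 ≈ 0.032791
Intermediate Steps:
n = 30 (n = 6*5 = 30)
1/k(n) = 1/(sqrt(30*(1 + 30))) = 1/(sqrt(30*31)) = 1/(sqrt(930)) = sqrt(930)/930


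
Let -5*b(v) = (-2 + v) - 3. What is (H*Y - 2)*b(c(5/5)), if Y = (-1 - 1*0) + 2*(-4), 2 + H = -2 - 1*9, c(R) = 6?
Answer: -23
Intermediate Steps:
b(v) = 1 - v/5 (b(v) = -((-2 + v) - 3)/5 = -(-5 + v)/5 = 1 - v/5)
H = -13 (H = -2 + (-2 - 1*9) = -2 + (-2 - 9) = -2 - 11 = -13)
Y = -9 (Y = (-1 + 0) - 8 = -1 - 8 = -9)
(H*Y - 2)*b(c(5/5)) = (-13*(-9) - 2)*(1 - ⅕*6) = (117 - 2)*(1 - 6/5) = 115*(-⅕) = -23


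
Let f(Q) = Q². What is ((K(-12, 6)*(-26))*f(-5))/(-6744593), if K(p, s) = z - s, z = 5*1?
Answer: -650/6744593 ≈ -9.6373e-5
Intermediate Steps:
z = 5
K(p, s) = 5 - s
((K(-12, 6)*(-26))*f(-5))/(-6744593) = (((5 - 1*6)*(-26))*(-5)²)/(-6744593) = (((5 - 6)*(-26))*25)*(-1/6744593) = (-1*(-26)*25)*(-1/6744593) = (26*25)*(-1/6744593) = 650*(-1/6744593) = -650/6744593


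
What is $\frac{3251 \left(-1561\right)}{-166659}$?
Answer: $\frac{5074811}{166659} \approx 30.45$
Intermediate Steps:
$\frac{3251 \left(-1561\right)}{-166659} = \left(-5074811\right) \left(- \frac{1}{166659}\right) = \frac{5074811}{166659}$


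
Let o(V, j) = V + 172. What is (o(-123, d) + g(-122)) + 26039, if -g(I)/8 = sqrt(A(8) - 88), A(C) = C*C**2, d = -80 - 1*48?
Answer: 26088 - 16*sqrt(106) ≈ 25923.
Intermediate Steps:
d = -128 (d = -80 - 48 = -128)
o(V, j) = 172 + V
A(C) = C**3
g(I) = -16*sqrt(106) (g(I) = -8*sqrt(8**3 - 88) = -8*sqrt(512 - 88) = -16*sqrt(106))
(o(-123, d) + g(-122)) + 26039 = ((172 - 123) - 16*sqrt(106)) + 26039 = (49 - 16*sqrt(106)) + 26039 = 26088 - 16*sqrt(106)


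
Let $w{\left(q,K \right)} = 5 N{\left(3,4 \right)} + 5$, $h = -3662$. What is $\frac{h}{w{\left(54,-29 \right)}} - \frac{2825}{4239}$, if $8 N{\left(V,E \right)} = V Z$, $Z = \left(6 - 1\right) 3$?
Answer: $- \frac{124934369}{1123335} \approx -111.22$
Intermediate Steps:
$Z = 15$ ($Z = 5 \cdot 3 = 15$)
$N{\left(V,E \right)} = \frac{15 V}{8}$ ($N{\left(V,E \right)} = \frac{V 15}{8} = \frac{15 V}{8}$)
$w{\left(q,K \right)} = \frac{265}{8}$ ($w{\left(q,K \right)} = 5 \cdot \frac{15}{8} \cdot 3 + 5 = 5 \cdot \frac{45}{8} + 5 = \frac{225}{8} + 5 = \frac{265}{8}$)
$\frac{h}{w{\left(54,-29 \right)}} - \frac{2825}{4239} = - \frac{3662}{\frac{265}{8}} - \frac{2825}{4239} = \left(-3662\right) \frac{8}{265} - \frac{2825}{4239} = - \frac{29296}{265} - \frac{2825}{4239} = - \frac{124934369}{1123335}$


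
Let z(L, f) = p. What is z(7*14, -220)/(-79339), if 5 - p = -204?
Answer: -209/79339 ≈ -0.0026343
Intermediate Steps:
p = 209 (p = 5 - 1*(-204) = 5 + 204 = 209)
z(L, f) = 209
z(7*14, -220)/(-79339) = 209/(-79339) = 209*(-1/79339) = -209/79339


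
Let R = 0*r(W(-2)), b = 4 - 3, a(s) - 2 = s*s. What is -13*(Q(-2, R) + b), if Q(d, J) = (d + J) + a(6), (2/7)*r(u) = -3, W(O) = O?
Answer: -481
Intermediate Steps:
a(s) = 2 + s**2 (a(s) = 2 + s*s = 2 + s**2)
r(u) = -21/2 (r(u) = (7/2)*(-3) = -21/2)
b = 1
R = 0 (R = 0*(-21/2) = 0)
Q(d, J) = 38 + J + d (Q(d, J) = (d + J) + (2 + 6**2) = (J + d) + (2 + 36) = (J + d) + 38 = 38 + J + d)
-13*(Q(-2, R) + b) = -13*((38 + 0 - 2) + 1) = -13*(36 + 1) = -13*37 = -481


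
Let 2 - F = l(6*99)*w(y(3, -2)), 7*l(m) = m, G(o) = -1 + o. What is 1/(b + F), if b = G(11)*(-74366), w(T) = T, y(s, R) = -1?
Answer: -7/5205012 ≈ -1.3449e-6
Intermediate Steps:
l(m) = m/7
F = 608/7 (F = 2 - (6*99)/7*(-1) = 2 - (⅐)*594*(-1) = 2 - 594*(-1)/7 = 2 - 1*(-594/7) = 2 + 594/7 = 608/7 ≈ 86.857)
b = -743660 (b = (-1 + 11)*(-74366) = 10*(-74366) = -743660)
1/(b + F) = 1/(-743660 + 608/7) = 1/(-5205012/7) = -7/5205012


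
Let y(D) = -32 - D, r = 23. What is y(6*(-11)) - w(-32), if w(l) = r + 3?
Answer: 8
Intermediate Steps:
w(l) = 26 (w(l) = 23 + 3 = 26)
y(6*(-11)) - w(-32) = (-32 - 6*(-11)) - 1*26 = (-32 - 1*(-66)) - 26 = (-32 + 66) - 26 = 34 - 26 = 8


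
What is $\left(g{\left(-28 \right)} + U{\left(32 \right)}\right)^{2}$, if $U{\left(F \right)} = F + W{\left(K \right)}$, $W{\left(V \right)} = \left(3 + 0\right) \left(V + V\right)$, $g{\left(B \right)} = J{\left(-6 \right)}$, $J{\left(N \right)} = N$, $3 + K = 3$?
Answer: $676$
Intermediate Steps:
$K = 0$ ($K = -3 + 3 = 0$)
$g{\left(B \right)} = -6$
$W{\left(V \right)} = 6 V$ ($W{\left(V \right)} = 3 \cdot 2 V = 6 V$)
$U{\left(F \right)} = F$ ($U{\left(F \right)} = F + 6 \cdot 0 = F + 0 = F$)
$\left(g{\left(-28 \right)} + U{\left(32 \right)}\right)^{2} = \left(-6 + 32\right)^{2} = 26^{2} = 676$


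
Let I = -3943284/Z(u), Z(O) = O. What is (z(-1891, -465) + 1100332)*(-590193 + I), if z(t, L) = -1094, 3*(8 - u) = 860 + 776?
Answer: -258200361179208/403 ≈ -6.4070e+11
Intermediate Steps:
u = -1612/3 (u = 8 - (860 + 776)/3 = 8 - 1/3*1636 = 8 - 1636/3 = -1612/3 ≈ -537.33)
I = 2957463/403 (I = -3943284/(-1612/3) = -3943284*(-3/1612) = 2957463/403 ≈ 7338.6)
(z(-1891, -465) + 1100332)*(-590193 + I) = (-1094 + 1100332)*(-590193 + 2957463/403) = 1099238*(-234890316/403) = -258200361179208/403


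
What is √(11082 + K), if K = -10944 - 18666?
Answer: 4*I*√1158 ≈ 136.12*I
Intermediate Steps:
K = -29610
√(11082 + K) = √(11082 - 29610) = √(-18528) = 4*I*√1158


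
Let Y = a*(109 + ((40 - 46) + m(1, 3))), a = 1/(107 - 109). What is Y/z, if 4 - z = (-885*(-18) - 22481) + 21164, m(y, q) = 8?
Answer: 111/29218 ≈ 0.0037990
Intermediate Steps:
z = -14609 (z = 4 - ((-885*(-18) - 22481) + 21164) = 4 - ((15930 - 22481) + 21164) = 4 - (-6551 + 21164) = 4 - 1*14613 = 4 - 14613 = -14609)
a = -1/2 (a = 1/(-2) = -1/2 ≈ -0.50000)
Y = -111/2 (Y = -(109 + ((40 - 46) + 8))/2 = -(109 + (-6 + 8))/2 = -(109 + 2)/2 = -1/2*111 = -111/2 ≈ -55.500)
Y/z = -111/2/(-14609) = -111/2*(-1/14609) = 111/29218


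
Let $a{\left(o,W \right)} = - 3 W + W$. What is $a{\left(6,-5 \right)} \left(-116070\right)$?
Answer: $-1160700$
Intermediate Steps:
$a{\left(o,W \right)} = - 2 W$
$a{\left(6,-5 \right)} \left(-116070\right) = \left(-2\right) \left(-5\right) \left(-116070\right) = 10 \left(-116070\right) = -1160700$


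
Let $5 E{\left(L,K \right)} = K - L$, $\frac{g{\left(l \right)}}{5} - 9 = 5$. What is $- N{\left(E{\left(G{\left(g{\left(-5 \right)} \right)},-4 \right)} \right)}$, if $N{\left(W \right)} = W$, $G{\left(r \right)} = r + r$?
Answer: $\frac{144}{5} \approx 28.8$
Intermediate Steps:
$g{\left(l \right)} = 70$ ($g{\left(l \right)} = 45 + 5 \cdot 5 = 45 + 25 = 70$)
$G{\left(r \right)} = 2 r$
$E{\left(L,K \right)} = - \frac{L}{5} + \frac{K}{5}$ ($E{\left(L,K \right)} = \frac{K - L}{5} = - \frac{L}{5} + \frac{K}{5}$)
$- N{\left(E{\left(G{\left(g{\left(-5 \right)} \right)},-4 \right)} \right)} = - (- \frac{2 \cdot 70}{5} + \frac{1}{5} \left(-4\right)) = - (\left(- \frac{1}{5}\right) 140 - \frac{4}{5}) = - (-28 - \frac{4}{5}) = \left(-1\right) \left(- \frac{144}{5}\right) = \frac{144}{5}$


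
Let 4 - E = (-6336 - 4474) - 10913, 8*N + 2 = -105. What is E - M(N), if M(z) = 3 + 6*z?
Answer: 87217/4 ≈ 21804.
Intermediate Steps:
N = -107/8 (N = -1/4 + (1/8)*(-105) = -1/4 - 105/8 = -107/8 ≈ -13.375)
E = 21727 (E = 4 - ((-6336 - 4474) - 10913) = 4 - (-10810 - 10913) = 4 - 1*(-21723) = 4 + 21723 = 21727)
E - M(N) = 21727 - (3 + 6*(-107/8)) = 21727 - (3 - 321/4) = 21727 - 1*(-309/4) = 21727 + 309/4 = 87217/4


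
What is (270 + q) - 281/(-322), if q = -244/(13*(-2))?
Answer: 1173157/4186 ≈ 280.26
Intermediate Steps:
q = 122/13 (q = -244/(-26) = -244*(-1/26) = 122/13 ≈ 9.3846)
(270 + q) - 281/(-322) = (270 + 122/13) - 281/(-322) = 3632/13 - 281*(-1/322) = 3632/13 + 281/322 = 1173157/4186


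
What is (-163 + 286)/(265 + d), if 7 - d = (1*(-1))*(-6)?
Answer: 123/266 ≈ 0.46241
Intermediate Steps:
d = 1 (d = 7 - 1*(-1)*(-6) = 7 - (-1)*(-6) = 7 - 1*6 = 7 - 6 = 1)
(-163 + 286)/(265 + d) = (-163 + 286)/(265 + 1) = 123/266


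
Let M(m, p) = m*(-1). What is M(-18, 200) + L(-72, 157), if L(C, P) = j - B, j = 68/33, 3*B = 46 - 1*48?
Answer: 228/11 ≈ 20.727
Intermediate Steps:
B = -⅔ (B = (46 - 1*48)/3 = (46 - 48)/3 = (⅓)*(-2) = -⅔ ≈ -0.66667)
M(m, p) = -m
j = 68/33 (j = 68*(1/33) = 68/33 ≈ 2.0606)
L(C, P) = 30/11 (L(C, P) = 68/33 - 1*(-⅔) = 68/33 + ⅔ = 30/11)
M(-18, 200) + L(-72, 157) = -1*(-18) + 30/11 = 18 + 30/11 = 228/11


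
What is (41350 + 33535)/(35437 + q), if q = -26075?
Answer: 74885/9362 ≈ 7.9988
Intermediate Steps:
(41350 + 33535)/(35437 + q) = (41350 + 33535)/(35437 - 26075) = 74885/9362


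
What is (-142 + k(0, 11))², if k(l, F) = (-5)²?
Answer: 13689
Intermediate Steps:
k(l, F) = 25
(-142 + k(0, 11))² = (-142 + 25)² = (-117)² = 13689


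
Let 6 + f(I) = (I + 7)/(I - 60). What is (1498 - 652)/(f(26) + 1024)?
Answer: 28764/34579 ≈ 0.83183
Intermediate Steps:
f(I) = -6 + (7 + I)/(-60 + I) (f(I) = -6 + (I + 7)/(I - 60) = -6 + (7 + I)/(-60 + I))
(1498 - 652)/(f(26) + 1024) = (1498 - 652)/((367 - 5*26)/(-60 + 26) + 1024) = 846/((367 - 130)/(-34) + 1024) = 846/(-1/34*237 + 1024) = 846/(-237/34 + 1024) = 846/(34579/34) = 846*(34/34579) = 28764/34579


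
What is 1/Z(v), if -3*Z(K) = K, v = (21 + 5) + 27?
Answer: -3/53 ≈ -0.056604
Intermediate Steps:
v = 53 (v = 26 + 27 = 53)
Z(K) = -K/3
1/Z(v) = 1/(-⅓*53) = 1/(-53/3) = -3/53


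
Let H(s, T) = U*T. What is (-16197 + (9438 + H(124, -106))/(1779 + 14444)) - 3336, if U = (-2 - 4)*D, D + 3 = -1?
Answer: -316876965/16223 ≈ -19533.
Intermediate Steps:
D = -4 (D = -3 - 1 = -4)
U = 24 (U = (-2 - 4)*(-4) = -6*(-4) = 24)
H(s, T) = 24*T
(-16197 + (9438 + H(124, -106))/(1779 + 14444)) - 3336 = (-16197 + (9438 + 24*(-106))/(1779 + 14444)) - 3336 = (-16197 + (9438 - 2544)/16223) - 3336 = (-16197 + 6894*(1/16223)) - 3336 = (-16197 + 6894/16223) - 3336 = -262757037/16223 - 3336 = -316876965/16223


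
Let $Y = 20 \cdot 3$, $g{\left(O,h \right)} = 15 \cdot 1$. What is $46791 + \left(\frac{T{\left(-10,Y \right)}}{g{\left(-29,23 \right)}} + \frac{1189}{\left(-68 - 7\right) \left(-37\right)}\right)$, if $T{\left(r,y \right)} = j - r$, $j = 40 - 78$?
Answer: $\frac{129841034}{2775} \approx 46790.0$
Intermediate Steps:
$g{\left(O,h \right)} = 15$
$j = -38$ ($j = 40 - 78 = -38$)
$Y = 60$
$T{\left(r,y \right)} = -38 - r$
$46791 + \left(\frac{T{\left(-10,Y \right)}}{g{\left(-29,23 \right)}} + \frac{1189}{\left(-68 - 7\right) \left(-37\right)}\right) = 46791 + \left(\frac{-38 - -10}{15} + \frac{1189}{\left(-68 - 7\right) \left(-37\right)}\right) = 46791 + \left(\left(-38 + 10\right) \frac{1}{15} + \frac{1189}{\left(-75\right) \left(-37\right)}\right) = 46791 + \left(\left(-28\right) \frac{1}{15} + \frac{1189}{2775}\right) = 46791 + \left(- \frac{28}{15} + 1189 \cdot \frac{1}{2775}\right) = 46791 + \left(- \frac{28}{15} + \frac{1189}{2775}\right) = 46791 - \frac{3991}{2775} = \frac{129841034}{2775}$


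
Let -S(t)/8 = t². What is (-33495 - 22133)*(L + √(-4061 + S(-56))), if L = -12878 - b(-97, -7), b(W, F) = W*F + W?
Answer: 748752880 - 55628*I*√29149 ≈ 7.4875e+8 - 9.4974e+6*I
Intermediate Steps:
b(W, F) = W + F*W (b(W, F) = F*W + W = W + F*W)
L = -13460 (L = -12878 - (-97)*(1 - 7) = -12878 - (-97)*(-6) = -12878 - 1*582 = -12878 - 582 = -13460)
S(t) = -8*t²
(-33495 - 22133)*(L + √(-4061 + S(-56))) = (-33495 - 22133)*(-13460 + √(-4061 - 8*(-56)²)) = -55628*(-13460 + √(-4061 - 8*3136)) = -55628*(-13460 + √(-4061 - 25088)) = -55628*(-13460 + √(-29149)) = -55628*(-13460 + I*√29149) = 748752880 - 55628*I*√29149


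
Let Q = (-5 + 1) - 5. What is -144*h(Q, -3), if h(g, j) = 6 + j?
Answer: -432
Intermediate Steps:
Q = -9 (Q = -4 - 5 = -9)
-144*h(Q, -3) = -144*(6 - 3) = -144*3 = -432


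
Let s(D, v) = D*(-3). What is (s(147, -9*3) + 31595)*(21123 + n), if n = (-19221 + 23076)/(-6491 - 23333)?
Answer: 9813019277769/14912 ≈ 6.5806e+8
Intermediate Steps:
s(D, v) = -3*D
n = -3855/29824 (n = 3855/(-29824) = 3855*(-1/29824) = -3855/29824 ≈ -0.12926)
(s(147, -9*3) + 31595)*(21123 + n) = (-3*147 + 31595)*(21123 - 3855/29824) = (-441 + 31595)*(629968497/29824) = 31154*(629968497/29824) = 9813019277769/14912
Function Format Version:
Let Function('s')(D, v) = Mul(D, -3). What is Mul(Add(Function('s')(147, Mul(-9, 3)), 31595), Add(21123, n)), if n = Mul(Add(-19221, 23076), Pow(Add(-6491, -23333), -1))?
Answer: Rational(9813019277769, 14912) ≈ 6.5806e+8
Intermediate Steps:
Function('s')(D, v) = Mul(-3, D)
n = Rational(-3855, 29824) (n = Mul(3855, Pow(-29824, -1)) = Mul(3855, Rational(-1, 29824)) = Rational(-3855, 29824) ≈ -0.12926)
Mul(Add(Function('s')(147, Mul(-9, 3)), 31595), Add(21123, n)) = Mul(Add(Mul(-3, 147), 31595), Add(21123, Rational(-3855, 29824))) = Mul(Add(-441, 31595), Rational(629968497, 29824)) = Mul(31154, Rational(629968497, 29824)) = Rational(9813019277769, 14912)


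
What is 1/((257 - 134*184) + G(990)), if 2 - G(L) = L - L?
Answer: -1/24397 ≈ -4.0989e-5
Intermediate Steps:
G(L) = 2 (G(L) = 2 - (L - L) = 2 - 1*0 = 2 + 0 = 2)
1/((257 - 134*184) + G(990)) = 1/((257 - 134*184) + 2) = 1/((257 - 24656) + 2) = 1/(-24399 + 2) = 1/(-24397) = -1/24397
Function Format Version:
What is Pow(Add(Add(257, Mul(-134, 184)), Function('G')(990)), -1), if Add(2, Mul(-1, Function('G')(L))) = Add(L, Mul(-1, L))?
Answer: Rational(-1, 24397) ≈ -4.0989e-5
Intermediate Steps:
Function('G')(L) = 2 (Function('G')(L) = Add(2, Mul(-1, Add(L, Mul(-1, L)))) = Add(2, Mul(-1, 0)) = Add(2, 0) = 2)
Pow(Add(Add(257, Mul(-134, 184)), Function('G')(990)), -1) = Pow(Add(Add(257, Mul(-134, 184)), 2), -1) = Pow(Add(Add(257, -24656), 2), -1) = Pow(Add(-24399, 2), -1) = Pow(-24397, -1) = Rational(-1, 24397)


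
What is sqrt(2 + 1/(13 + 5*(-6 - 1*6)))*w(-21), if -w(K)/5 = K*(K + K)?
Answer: -4410*sqrt(4371)/47 ≈ -6203.4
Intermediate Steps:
w(K) = -10*K**2 (w(K) = -5*K*(K + K) = -5*K*2*K = -10*K**2)
sqrt(2 + 1/(13 + 5*(-6 - 1*6)))*w(-21) = sqrt(2 + 1/(13 + 5*(-6 - 1*6)))*(-10*(-21)**2) = sqrt(2 + 1/(13 + 5*(-6 - 6)))*(-10*441) = sqrt(2 + 1/(13 + 5*(-12)))*(-4410) = sqrt(2 + 1/(13 - 60))*(-4410) = sqrt(2 + 1/(-47))*(-4410) = sqrt(2 - 1/47)*(-4410) = sqrt(93/47)*(-4410) = (sqrt(4371)/47)*(-4410) = -4410*sqrt(4371)/47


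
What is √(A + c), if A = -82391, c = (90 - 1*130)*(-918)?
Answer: I*√45671 ≈ 213.71*I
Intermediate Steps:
c = 36720 (c = (90 - 130)*(-918) = -40*(-918) = 36720)
√(A + c) = √(-82391 + 36720) = √(-45671) = I*√45671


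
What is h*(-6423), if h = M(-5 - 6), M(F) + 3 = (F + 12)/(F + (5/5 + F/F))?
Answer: 59948/3 ≈ 19983.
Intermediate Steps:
M(F) = -3 + (12 + F)/(2 + F) (M(F) = -3 + (F + 12)/(F + (5/5 + F/F)) = -3 + (12 + F)/(F + (5*(⅕) + 1)) = -3 + (12 + F)/(F + (1 + 1)) = -3 + (12 + F)/(F + 2) = -3 + (12 + F)/(2 + F))
h = -28/9 (h = 2*(3 - (-5 - 6))/(2 + (-5 - 6)) = 2*(3 - 1*(-11))/(2 - 11) = 2*(3 + 11)/(-9) = 2*(-⅑)*14 = -28/9 ≈ -3.1111)
h*(-6423) = -28/9*(-6423) = 59948/3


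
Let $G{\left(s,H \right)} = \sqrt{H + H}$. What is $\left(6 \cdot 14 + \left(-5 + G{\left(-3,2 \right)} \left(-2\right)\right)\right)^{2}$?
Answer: $5625$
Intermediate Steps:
$G{\left(s,H \right)} = \sqrt{2} \sqrt{H}$ ($G{\left(s,H \right)} = \sqrt{2 H} = \sqrt{2} \sqrt{H}$)
$\left(6 \cdot 14 + \left(-5 + G{\left(-3,2 \right)} \left(-2\right)\right)\right)^{2} = \left(6 \cdot 14 - \left(5 - \sqrt{2} \sqrt{2} \left(-2\right)\right)\right)^{2} = \left(84 + \left(-5 + 2 \left(-2\right)\right)\right)^{2} = \left(84 - 9\right)^{2} = 75^{2} = 5625$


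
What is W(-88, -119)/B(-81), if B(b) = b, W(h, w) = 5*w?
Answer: 595/81 ≈ 7.3457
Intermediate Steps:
W(-88, -119)/B(-81) = (5*(-119))/(-81) = -595*(-1/81) = 595/81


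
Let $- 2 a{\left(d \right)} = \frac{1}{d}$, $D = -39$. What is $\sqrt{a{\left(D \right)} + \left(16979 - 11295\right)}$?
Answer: $\frac{\sqrt{34581534}}{78} \approx 75.392$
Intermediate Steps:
$a{\left(d \right)} = - \frac{1}{2 d}$
$\sqrt{a{\left(D \right)} + \left(16979 - 11295\right)} = \sqrt{- \frac{1}{2 \left(-39\right)} + \left(16979 - 11295\right)} = \sqrt{\left(- \frac{1}{2}\right) \left(- \frac{1}{39}\right) + \left(16979 - 11295\right)} = \sqrt{\frac{1}{78} + 5684} = \sqrt{\frac{443353}{78}} = \frac{\sqrt{34581534}}{78}$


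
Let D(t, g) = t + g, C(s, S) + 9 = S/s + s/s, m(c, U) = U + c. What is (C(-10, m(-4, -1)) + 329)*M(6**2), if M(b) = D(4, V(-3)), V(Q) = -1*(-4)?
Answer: 2572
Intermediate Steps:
V(Q) = 4
C(s, S) = -8 + S/s (C(s, S) = -9 + (S/s + s/s) = -9 + (S/s + 1) = -9 + (1 + S/s) = -8 + S/s)
D(t, g) = g + t
M(b) = 8 (M(b) = 4 + 4 = 8)
(C(-10, m(-4, -1)) + 329)*M(6**2) = ((-8 + (-1 - 4)/(-10)) + 329)*8 = ((-8 - 5*(-1/10)) + 329)*8 = ((-8 + 1/2) + 329)*8 = (-15/2 + 329)*8 = (643/2)*8 = 2572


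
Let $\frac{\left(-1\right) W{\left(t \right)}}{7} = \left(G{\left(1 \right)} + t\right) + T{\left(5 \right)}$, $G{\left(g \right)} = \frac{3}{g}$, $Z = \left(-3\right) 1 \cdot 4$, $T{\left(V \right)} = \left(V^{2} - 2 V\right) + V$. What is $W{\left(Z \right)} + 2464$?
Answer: $2387$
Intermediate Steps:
$T{\left(V \right)} = V^{2} - V$
$Z = -12$ ($Z = \left(-3\right) 4 = -12$)
$W{\left(t \right)} = -161 - 7 t$ ($W{\left(t \right)} = - 7 \left(\left(\frac{3}{1} + t\right) + 5 \left(-1 + 5\right)\right) = - 7 \left(\left(3 \cdot 1 + t\right) + 5 \cdot 4\right) = - 7 \left(\left(3 + t\right) + 20\right) = - 7 \left(23 + t\right) = -161 - 7 t$)
$W{\left(Z \right)} + 2464 = \left(-161 - -84\right) + 2464 = \left(-161 + 84\right) + 2464 = -77 + 2464 = 2387$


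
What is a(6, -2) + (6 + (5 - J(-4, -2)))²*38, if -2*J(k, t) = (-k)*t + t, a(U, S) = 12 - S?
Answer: 1382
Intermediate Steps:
J(k, t) = -t/2 + k*t/2 (J(k, t) = -((-k)*t + t)/2 = -(-k*t + t)/2 = -(t - k*t)/2 = -t/2 + k*t/2)
a(6, -2) + (6 + (5 - J(-4, -2)))²*38 = (12 - 1*(-2)) + (6 + (5 - (-2)*(-1 - 4)/2))²*38 = (12 + 2) + (6 + (5 - (-2)*(-5)/2))²*38 = 14 + (6 + (5 - 1*5))²*38 = 14 + (6 + (5 - 5))²*38 = 14 + (6 + 0)²*38 = 14 + 6²*38 = 14 + 36*38 = 14 + 1368 = 1382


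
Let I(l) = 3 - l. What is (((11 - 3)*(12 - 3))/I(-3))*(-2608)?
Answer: -31296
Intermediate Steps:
(((11 - 3)*(12 - 3))/I(-3))*(-2608) = (((11 - 3)*(12 - 3))/(3 - 1*(-3)))*(-2608) = ((8*9)/(3 + 3))*(-2608) = (72/6)*(-2608) = (72*(⅙))*(-2608) = 12*(-2608) = -31296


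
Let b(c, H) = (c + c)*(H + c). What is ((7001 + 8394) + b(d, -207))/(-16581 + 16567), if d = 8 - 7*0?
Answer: -12211/14 ≈ -872.21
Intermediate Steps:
d = 8 (d = 8 + 0 = 8)
b(c, H) = 2*c*(H + c) (b(c, H) = (2*c)*(H + c) = 2*c*(H + c))
((7001 + 8394) + b(d, -207))/(-16581 + 16567) = ((7001 + 8394) + 2*8*(-207 + 8))/(-16581 + 16567) = (15395 + 2*8*(-199))/(-14) = (15395 - 3184)*(-1/14) = 12211*(-1/14) = -12211/14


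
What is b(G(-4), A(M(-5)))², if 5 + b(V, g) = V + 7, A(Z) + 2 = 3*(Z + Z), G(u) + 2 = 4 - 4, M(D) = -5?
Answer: 0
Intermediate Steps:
G(u) = -2 (G(u) = -2 + (4 - 4) = -2 + 0 = -2)
A(Z) = -2 + 6*Z (A(Z) = -2 + 3*(Z + Z) = -2 + 3*(2*Z) = -2 + 6*Z)
b(V, g) = 2 + V (b(V, g) = -5 + (V + 7) = -5 + (7 + V) = 2 + V)
b(G(-4), A(M(-5)))² = (2 - 2)² = 0² = 0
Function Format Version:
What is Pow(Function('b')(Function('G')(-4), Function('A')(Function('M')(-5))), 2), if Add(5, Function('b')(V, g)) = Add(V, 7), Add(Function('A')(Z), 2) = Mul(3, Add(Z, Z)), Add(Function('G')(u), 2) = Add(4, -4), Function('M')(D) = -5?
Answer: 0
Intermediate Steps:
Function('G')(u) = -2 (Function('G')(u) = Add(-2, Add(4, -4)) = Add(-2, 0) = -2)
Function('A')(Z) = Add(-2, Mul(6, Z)) (Function('A')(Z) = Add(-2, Mul(3, Add(Z, Z))) = Add(-2, Mul(3, Mul(2, Z))) = Add(-2, Mul(6, Z)))
Function('b')(V, g) = Add(2, V) (Function('b')(V, g) = Add(-5, Add(V, 7)) = Add(-5, Add(7, V)) = Add(2, V))
Pow(Function('b')(Function('G')(-4), Function('A')(Function('M')(-5))), 2) = Pow(Add(2, -2), 2) = Pow(0, 2) = 0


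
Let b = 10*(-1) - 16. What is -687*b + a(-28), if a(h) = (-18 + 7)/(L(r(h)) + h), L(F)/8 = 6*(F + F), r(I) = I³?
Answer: 37642736051/2107420 ≈ 17862.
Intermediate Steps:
b = -26 (b = -10 - 16 = -26)
L(F) = 96*F (L(F) = 8*(6*(F + F)) = 8*(6*(2*F)) = 8*(12*F) = 96*F)
a(h) = -11/(h + 96*h³) (a(h) = (-18 + 7)/(96*h³ + h) = -11/(h + 96*h³))
-687*b + a(-28) = -687*(-26) - 11/(-28 + 96*(-28)³) = 17862 - 11/(-28 + 96*(-21952)) = 17862 - 11/(-28 - 2107392) = 17862 - 11/(-2107420) = 17862 - 11*(-1/2107420) = 17862 + 11/2107420 = 37642736051/2107420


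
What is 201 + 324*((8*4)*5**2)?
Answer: 259401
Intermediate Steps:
201 + 324*((8*4)*5**2) = 201 + 324*(32*25) = 201 + 324*800 = 201 + 259200 = 259401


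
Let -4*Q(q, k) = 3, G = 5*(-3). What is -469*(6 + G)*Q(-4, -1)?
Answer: -12663/4 ≈ -3165.8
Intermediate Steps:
G = -15
Q(q, k) = -¾ (Q(q, k) = -¼*3 = -¾)
-469*(6 + G)*Q(-4, -1) = -469*(6 - 15)*(-3)/4 = -(-4221)*(-3)/4 = -469*27/4 = -12663/4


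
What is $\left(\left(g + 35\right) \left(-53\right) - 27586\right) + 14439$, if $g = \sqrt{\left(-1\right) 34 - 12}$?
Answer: $-15002 - 53 i \sqrt{46} \approx -15002.0 - 359.46 i$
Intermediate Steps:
$g = i \sqrt{46}$ ($g = \sqrt{-34 - 12} = \sqrt{-46} = i \sqrt{46} \approx 6.7823 i$)
$\left(\left(g + 35\right) \left(-53\right) - 27586\right) + 14439 = \left(\left(i \sqrt{46} + 35\right) \left(-53\right) - 27586\right) + 14439 = \left(\left(35 + i \sqrt{46}\right) \left(-53\right) - 27586\right) + 14439 = \left(\left(-1855 - 53 i \sqrt{46}\right) - 27586\right) + 14439 = \left(-29441 - 53 i \sqrt{46}\right) + 14439 = -15002 - 53 i \sqrt{46}$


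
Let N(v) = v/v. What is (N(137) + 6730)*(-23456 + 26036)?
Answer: 17365980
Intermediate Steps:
N(v) = 1
(N(137) + 6730)*(-23456 + 26036) = (1 + 6730)*(-23456 + 26036) = 6731*2580 = 17365980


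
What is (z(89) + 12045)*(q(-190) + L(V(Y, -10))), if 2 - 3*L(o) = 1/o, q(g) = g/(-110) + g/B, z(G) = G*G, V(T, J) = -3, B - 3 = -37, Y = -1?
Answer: 271956886/1683 ≈ 1.6159e+5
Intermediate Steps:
B = -34 (B = 3 - 37 = -34)
z(G) = G²
q(g) = -36*g/935 (q(g) = g/(-110) + g/(-34) = g*(-1/110) + g*(-1/34) = -g/110 - g/34 = -36*g/935)
L(o) = ⅔ - 1/(3*o)
(z(89) + 12045)*(q(-190) + L(V(Y, -10))) = (89² + 12045)*(-36/935*(-190) + (⅓)*(-1 + 2*(-3))/(-3)) = (7921 + 12045)*(1368/187 + (⅓)*(-⅓)*(-1 - 6)) = 19966*(1368/187 + (⅓)*(-⅓)*(-7)) = 19966*(1368/187 + 7/9) = 19966*(13621/1683) = 271956886/1683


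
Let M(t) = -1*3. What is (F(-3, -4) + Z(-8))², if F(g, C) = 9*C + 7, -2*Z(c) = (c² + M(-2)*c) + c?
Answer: 4761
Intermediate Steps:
M(t) = -3
Z(c) = c - c²/2 (Z(c) = -((c² - 3*c) + c)/2 = -(c² - 2*c)/2 = c - c²/2)
F(g, C) = 7 + 9*C
(F(-3, -4) + Z(-8))² = ((7 + 9*(-4)) + (½)*(-8)*(2 - 1*(-8)))² = ((7 - 36) + (½)*(-8)*(2 + 8))² = (-29 + (½)*(-8)*10)² = (-29 - 40)² = (-69)² = 4761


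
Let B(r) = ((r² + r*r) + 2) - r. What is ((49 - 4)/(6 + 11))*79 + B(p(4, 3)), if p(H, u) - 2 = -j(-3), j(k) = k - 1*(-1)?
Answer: 4065/17 ≈ 239.12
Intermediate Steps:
j(k) = 1 + k (j(k) = k + 1 = 1 + k)
p(H, u) = 4 (p(H, u) = 2 - (1 - 3) = 2 - 1*(-2) = 2 + 2 = 4)
B(r) = 2 - r + 2*r² (B(r) = ((r² + r²) + 2) - r = (2*r² + 2) - r = (2 + 2*r²) - r = 2 - r + 2*r²)
((49 - 4)/(6 + 11))*79 + B(p(4, 3)) = ((49 - 4)/(6 + 11))*79 + (2 - 1*4 + 2*4²) = (45/17)*79 + (2 - 4 + 2*16) = (45*(1/17))*79 + (2 - 4 + 32) = (45/17)*79 + 30 = 3555/17 + 30 = 4065/17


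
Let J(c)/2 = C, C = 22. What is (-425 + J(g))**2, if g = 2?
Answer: 145161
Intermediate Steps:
J(c) = 44 (J(c) = 2*22 = 44)
(-425 + J(g))**2 = (-425 + 44)**2 = (-381)**2 = 145161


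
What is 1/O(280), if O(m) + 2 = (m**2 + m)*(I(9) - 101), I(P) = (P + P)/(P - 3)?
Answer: -1/7710642 ≈ -1.2969e-7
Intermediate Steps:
I(P) = 2*P/(-3 + P) (I(P) = (2*P)/(-3 + P) = 2*P/(-3 + P))
O(m) = -2 - 98*m - 98*m**2 (O(m) = -2 + (m**2 + m)*(2*9/(-3 + 9) - 101) = -2 + (m + m**2)*(2*9/6 - 101) = -2 + (m + m**2)*(2*9*(1/6) - 101) = -2 + (m + m**2)*(3 - 101) = -2 + (m + m**2)*(-98) = -2 + (-98*m - 98*m**2) = -2 - 98*m - 98*m**2)
1/O(280) = 1/(-2 - 98*280 - 98*280**2) = 1/(-2 - 27440 - 98*78400) = 1/(-2 - 27440 - 7683200) = 1/(-7710642) = -1/7710642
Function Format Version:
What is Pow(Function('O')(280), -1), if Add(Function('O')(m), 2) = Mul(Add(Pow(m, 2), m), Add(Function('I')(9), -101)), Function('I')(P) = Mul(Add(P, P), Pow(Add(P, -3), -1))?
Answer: Rational(-1, 7710642) ≈ -1.2969e-7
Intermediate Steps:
Function('I')(P) = Mul(2, P, Pow(Add(-3, P), -1)) (Function('I')(P) = Mul(Mul(2, P), Pow(Add(-3, P), -1)) = Mul(2, P, Pow(Add(-3, P), -1)))
Function('O')(m) = Add(-2, Mul(-98, m), Mul(-98, Pow(m, 2))) (Function('O')(m) = Add(-2, Mul(Add(Pow(m, 2), m), Add(Mul(2, 9, Pow(Add(-3, 9), -1)), -101))) = Add(-2, Mul(Add(m, Pow(m, 2)), Add(Mul(2, 9, Pow(6, -1)), -101))) = Add(-2, Mul(Add(m, Pow(m, 2)), Add(Mul(2, 9, Rational(1, 6)), -101))) = Add(-2, Mul(Add(m, Pow(m, 2)), Add(3, -101))) = Add(-2, Mul(Add(m, Pow(m, 2)), -98)) = Add(-2, Add(Mul(-98, m), Mul(-98, Pow(m, 2)))) = Add(-2, Mul(-98, m), Mul(-98, Pow(m, 2))))
Pow(Function('O')(280), -1) = Pow(Add(-2, Mul(-98, 280), Mul(-98, Pow(280, 2))), -1) = Pow(Add(-2, -27440, Mul(-98, 78400)), -1) = Pow(Add(-2, -27440, -7683200), -1) = Pow(-7710642, -1) = Rational(-1, 7710642)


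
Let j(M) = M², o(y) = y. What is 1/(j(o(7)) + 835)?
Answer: 1/884 ≈ 0.0011312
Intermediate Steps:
1/(j(o(7)) + 835) = 1/(7² + 835) = 1/(49 + 835) = 1/884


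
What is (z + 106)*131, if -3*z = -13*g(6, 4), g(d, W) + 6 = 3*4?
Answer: 17292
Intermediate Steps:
g(d, W) = 6 (g(d, W) = -6 + 3*4 = -6 + 12 = 6)
z = 26 (z = -(-13)*6/3 = -⅓*(-78) = 26)
(z + 106)*131 = (26 + 106)*131 = 132*131 = 17292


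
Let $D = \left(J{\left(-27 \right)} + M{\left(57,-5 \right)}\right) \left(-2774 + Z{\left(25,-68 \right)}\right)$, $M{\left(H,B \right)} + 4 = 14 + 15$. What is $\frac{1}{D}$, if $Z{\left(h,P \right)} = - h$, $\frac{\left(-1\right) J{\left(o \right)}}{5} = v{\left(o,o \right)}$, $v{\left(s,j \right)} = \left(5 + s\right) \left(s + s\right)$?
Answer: $\frac{1}{16556085} \approx 6.0401 \cdot 10^{-8}$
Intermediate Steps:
$v{\left(s,j \right)} = 2 s \left(5 + s\right)$ ($v{\left(s,j \right)} = \left(5 + s\right) 2 s = 2 s \left(5 + s\right)$)
$J{\left(o \right)} = - 10 o \left(5 + o\right)$ ($J{\left(o \right)} = - 5 \cdot 2 o \left(5 + o\right) = - 10 o \left(5 + o\right)$)
$M{\left(H,B \right)} = 25$ ($M{\left(H,B \right)} = -4 + \left(14 + 15\right) = -4 + 29 = 25$)
$D = 16556085$ ($D = \left(\left(-10\right) \left(-27\right) \left(5 - 27\right) + 25\right) \left(-2774 - 25\right) = \left(\left(-10\right) \left(-27\right) \left(-22\right) + 25\right) \left(-2774 - 25\right) = \left(-5940 + 25\right) \left(-2799\right) = \left(-5915\right) \left(-2799\right) = 16556085$)
$\frac{1}{D} = \frac{1}{16556085}$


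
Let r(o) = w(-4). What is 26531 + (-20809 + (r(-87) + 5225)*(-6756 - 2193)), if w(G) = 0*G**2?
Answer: -46752803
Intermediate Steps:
w(G) = 0
r(o) = 0
26531 + (-20809 + (r(-87) + 5225)*(-6756 - 2193)) = 26531 + (-20809 + (0 + 5225)*(-6756 - 2193)) = 26531 + (-20809 + 5225*(-8949)) = 26531 + (-20809 - 46758525) = 26531 - 46779334 = -46752803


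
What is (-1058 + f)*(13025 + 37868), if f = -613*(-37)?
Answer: 1100459339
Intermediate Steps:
f = 22681
(-1058 + f)*(13025 + 37868) = (-1058 + 22681)*(13025 + 37868) = 21623*50893 = 1100459339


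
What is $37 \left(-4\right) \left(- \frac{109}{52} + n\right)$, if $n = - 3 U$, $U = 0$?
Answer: $\frac{4033}{13} \approx 310.23$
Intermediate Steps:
$n = 0$ ($n = \left(-3\right) 0 = 0$)
$37 \left(-4\right) \left(- \frac{109}{52} + n\right) = 37 \left(-4\right) \left(- \frac{109}{52} + 0\right) = - 148 \left(\left(-109\right) \frac{1}{52} + 0\right) = - 148 \left(- \frac{109}{52} + 0\right) = \left(-148\right) \left(- \frac{109}{52}\right) = \frac{4033}{13}$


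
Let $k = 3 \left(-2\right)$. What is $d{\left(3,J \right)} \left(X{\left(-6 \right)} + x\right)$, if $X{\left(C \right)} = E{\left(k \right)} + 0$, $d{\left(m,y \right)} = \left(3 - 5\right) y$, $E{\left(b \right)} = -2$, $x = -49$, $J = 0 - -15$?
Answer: $1530$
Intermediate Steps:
$k = -6$
$J = 15$ ($J = 0 + 15 = 15$)
$d{\left(m,y \right)} = - 2 y$
$X{\left(C \right)} = -2$ ($X{\left(C \right)} = -2 + 0 = -2$)
$d{\left(3,J \right)} \left(X{\left(-6 \right)} + x\right) = \left(-2\right) 15 \left(-2 - 49\right) = \left(-30\right) \left(-51\right) = 1530$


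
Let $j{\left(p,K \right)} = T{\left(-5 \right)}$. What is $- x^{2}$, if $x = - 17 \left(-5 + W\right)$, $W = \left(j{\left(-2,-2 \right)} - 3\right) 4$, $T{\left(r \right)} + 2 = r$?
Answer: $-585225$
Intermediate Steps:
$T{\left(r \right)} = -2 + r$
$j{\left(p,K \right)} = -7$ ($j{\left(p,K \right)} = -2 - 5 = -7$)
$W = -40$ ($W = \left(-7 - 3\right) 4 = \left(-10\right) 4 = -40$)
$x = 765$ ($x = - 17 \left(-5 - 40\right) = \left(-17\right) \left(-45\right) = 765$)
$- x^{2} = - 765^{2} = \left(-1\right) 585225 = -585225$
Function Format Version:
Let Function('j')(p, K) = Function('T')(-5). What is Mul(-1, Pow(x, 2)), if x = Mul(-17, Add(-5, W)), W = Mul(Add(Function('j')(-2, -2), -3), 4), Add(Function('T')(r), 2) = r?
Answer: -585225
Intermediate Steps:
Function('T')(r) = Add(-2, r)
Function('j')(p, K) = -7 (Function('j')(p, K) = Add(-2, -5) = -7)
W = -40 (W = Mul(Add(-7, -3), 4) = Mul(-10, 4) = -40)
x = 765 (x = Mul(-17, Add(-5, -40)) = Mul(-17, -45) = 765)
Mul(-1, Pow(x, 2)) = Mul(-1, Pow(765, 2)) = Mul(-1, 585225) = -585225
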